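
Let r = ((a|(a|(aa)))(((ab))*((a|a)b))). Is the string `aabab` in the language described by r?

yes

Split as a·abab: (a|(a|(aa))) matches a and (((ab))*((a|a)b)) matches abab.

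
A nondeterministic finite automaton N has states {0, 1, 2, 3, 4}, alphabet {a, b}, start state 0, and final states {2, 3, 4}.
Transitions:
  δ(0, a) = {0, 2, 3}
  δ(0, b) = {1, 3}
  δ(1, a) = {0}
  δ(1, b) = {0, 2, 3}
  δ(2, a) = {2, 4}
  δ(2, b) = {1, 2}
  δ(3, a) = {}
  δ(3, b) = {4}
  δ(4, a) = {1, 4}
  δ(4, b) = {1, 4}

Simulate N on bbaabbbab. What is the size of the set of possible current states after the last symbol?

Start: {0}
read b: {1, 3}
read b: {0, 2, 3, 4}
read a: {0, 1, 2, 3, 4}
read a: {0, 1, 2, 3, 4}
read b: {0, 1, 2, 3, 4}
read b: {0, 1, 2, 3, 4}
read b: {0, 1, 2, 3, 4}
read a: {0, 1, 2, 3, 4}
read b: {0, 1, 2, 3, 4}
Final reachable set {0, 1, 2, 3, 4} has 5 states.

5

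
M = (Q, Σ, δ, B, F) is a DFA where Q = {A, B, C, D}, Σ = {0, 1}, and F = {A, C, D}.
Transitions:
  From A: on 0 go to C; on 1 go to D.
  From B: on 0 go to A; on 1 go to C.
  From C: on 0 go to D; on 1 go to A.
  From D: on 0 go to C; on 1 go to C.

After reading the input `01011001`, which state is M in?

C

B --0--> A
A --1--> D
D --0--> C
C --1--> A
A --1--> D
D --0--> C
C --0--> D
D --1--> C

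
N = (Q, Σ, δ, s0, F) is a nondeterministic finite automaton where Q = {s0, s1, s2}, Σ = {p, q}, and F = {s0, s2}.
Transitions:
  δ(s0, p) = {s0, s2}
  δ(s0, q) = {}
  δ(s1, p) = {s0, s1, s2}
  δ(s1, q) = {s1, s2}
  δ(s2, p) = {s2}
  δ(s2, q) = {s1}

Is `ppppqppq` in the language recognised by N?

Start: {s0}
read p: {s0, s2}
read p: {s0, s2}
read p: {s0, s2}
read p: {s0, s2}
read q: {s1}
read p: {s0, s1, s2}
read p: {s0, s1, s2}
read q: {s1, s2}
Reachable ∩ accepting = {s2} — nonempty.

accepted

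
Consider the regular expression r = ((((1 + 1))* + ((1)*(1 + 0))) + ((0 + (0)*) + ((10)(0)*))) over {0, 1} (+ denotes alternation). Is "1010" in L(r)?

Neither (((1+1))*+((1)*(1+0))) nor ((0+(0)*)+((10)(0)*)) matches 1010.

no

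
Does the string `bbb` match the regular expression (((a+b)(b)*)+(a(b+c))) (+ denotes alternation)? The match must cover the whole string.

The left alternative ((a+b)(b)*) matches bbb.

yes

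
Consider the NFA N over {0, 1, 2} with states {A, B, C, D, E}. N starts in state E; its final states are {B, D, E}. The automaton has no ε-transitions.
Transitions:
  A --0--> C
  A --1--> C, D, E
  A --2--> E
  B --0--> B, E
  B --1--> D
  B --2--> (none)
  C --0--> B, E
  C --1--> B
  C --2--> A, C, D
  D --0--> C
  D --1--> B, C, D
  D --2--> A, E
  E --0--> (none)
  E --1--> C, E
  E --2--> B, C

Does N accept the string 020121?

rejected

Start: {E}
read 0: {}
The reachable set is empty and stays empty for the remaining 5 symbols.
Reachable ∩ accepting = {} — empty.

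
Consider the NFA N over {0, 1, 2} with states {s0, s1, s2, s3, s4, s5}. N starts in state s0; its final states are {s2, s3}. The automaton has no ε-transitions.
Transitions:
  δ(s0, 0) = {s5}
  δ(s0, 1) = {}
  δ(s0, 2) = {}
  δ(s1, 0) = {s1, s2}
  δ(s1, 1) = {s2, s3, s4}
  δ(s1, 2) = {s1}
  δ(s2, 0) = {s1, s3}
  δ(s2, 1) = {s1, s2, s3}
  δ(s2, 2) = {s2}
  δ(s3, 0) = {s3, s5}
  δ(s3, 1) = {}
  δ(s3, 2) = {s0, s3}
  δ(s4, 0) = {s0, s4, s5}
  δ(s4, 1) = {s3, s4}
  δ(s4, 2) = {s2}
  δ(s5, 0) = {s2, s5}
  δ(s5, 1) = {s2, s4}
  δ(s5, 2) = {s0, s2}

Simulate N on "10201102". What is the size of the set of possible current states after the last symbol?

0

Start: {s0}
read 1: {}
The reachable set is empty and stays empty for the remaining 7 symbols.
Final reachable set {} has 0 states.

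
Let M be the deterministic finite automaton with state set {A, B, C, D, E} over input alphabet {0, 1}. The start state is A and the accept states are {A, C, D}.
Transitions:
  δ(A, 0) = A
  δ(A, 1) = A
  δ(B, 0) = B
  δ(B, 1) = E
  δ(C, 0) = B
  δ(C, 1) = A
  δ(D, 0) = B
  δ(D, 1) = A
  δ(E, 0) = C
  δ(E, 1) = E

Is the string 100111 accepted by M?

A --1--> A
A --0--> A
A --0--> A
A --1--> A
A --1--> A
A --1--> A
End in state A, which is an accepting state.

accepted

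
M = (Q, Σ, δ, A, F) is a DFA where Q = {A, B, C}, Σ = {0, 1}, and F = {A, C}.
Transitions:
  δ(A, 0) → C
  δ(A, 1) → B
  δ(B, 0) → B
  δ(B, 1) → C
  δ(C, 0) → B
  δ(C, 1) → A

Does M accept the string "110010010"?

rejected

A --1--> B
B --1--> C
C --0--> B
B --0--> B
B --1--> C
C --0--> B
B --0--> B
B --1--> C
C --0--> B
End in state B, which is not an accepting state.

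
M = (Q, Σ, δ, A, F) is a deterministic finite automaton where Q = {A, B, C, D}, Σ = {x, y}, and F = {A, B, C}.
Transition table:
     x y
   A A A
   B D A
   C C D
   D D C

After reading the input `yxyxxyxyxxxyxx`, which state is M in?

A --y--> A
A --x--> A
A --y--> A
A --x--> A
A --x--> A
A --y--> A
A --x--> A
A --y--> A
A --x--> A
A --x--> A
A --x--> A
A --y--> A
A --x--> A
A --x--> A

A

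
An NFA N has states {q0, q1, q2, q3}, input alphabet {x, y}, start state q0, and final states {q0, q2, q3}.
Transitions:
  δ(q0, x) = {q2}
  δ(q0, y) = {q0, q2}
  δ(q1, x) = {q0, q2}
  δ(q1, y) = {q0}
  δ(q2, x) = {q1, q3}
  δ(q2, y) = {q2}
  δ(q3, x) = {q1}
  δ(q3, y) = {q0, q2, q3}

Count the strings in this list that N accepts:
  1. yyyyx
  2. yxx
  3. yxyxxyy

3

yyyyx: accepted
yxx: accepted
yxyxxyy: accepted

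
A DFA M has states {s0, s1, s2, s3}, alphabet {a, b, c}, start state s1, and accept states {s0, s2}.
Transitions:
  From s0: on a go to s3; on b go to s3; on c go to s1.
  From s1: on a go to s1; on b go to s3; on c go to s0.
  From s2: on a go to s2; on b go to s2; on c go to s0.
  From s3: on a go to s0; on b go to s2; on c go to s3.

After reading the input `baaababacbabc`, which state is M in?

s3

s1 --b--> s3
s3 --a--> s0
s0 --a--> s3
s3 --a--> s0
s0 --b--> s3
s3 --a--> s0
s0 --b--> s3
s3 --a--> s0
s0 --c--> s1
s1 --b--> s3
s3 --a--> s0
s0 --b--> s3
s3 --c--> s3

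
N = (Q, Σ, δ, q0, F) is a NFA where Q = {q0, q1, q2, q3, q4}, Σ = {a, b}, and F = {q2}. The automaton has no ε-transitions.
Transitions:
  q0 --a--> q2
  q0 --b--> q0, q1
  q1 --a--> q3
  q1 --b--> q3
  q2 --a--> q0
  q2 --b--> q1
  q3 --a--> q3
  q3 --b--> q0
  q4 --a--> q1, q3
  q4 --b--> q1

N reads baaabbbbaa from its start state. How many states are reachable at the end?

Start: {q0}
read b: {q0, q1}
read a: {q2, q3}
read a: {q0, q3}
read a: {q2, q3}
read b: {q0, q1}
read b: {q0, q1, q3}
read b: {q0, q1, q3}
read b: {q0, q1, q3}
read a: {q2, q3}
read a: {q0, q3}
Final reachable set {q0, q3} has 2 states.

2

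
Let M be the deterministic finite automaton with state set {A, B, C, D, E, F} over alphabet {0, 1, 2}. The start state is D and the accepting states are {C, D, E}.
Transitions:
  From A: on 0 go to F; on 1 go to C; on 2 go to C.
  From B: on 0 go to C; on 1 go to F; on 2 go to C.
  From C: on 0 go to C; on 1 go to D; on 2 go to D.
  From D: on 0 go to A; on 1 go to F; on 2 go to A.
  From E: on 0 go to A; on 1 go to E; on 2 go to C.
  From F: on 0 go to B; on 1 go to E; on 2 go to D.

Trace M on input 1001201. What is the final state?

E

D --1--> F
F --0--> B
B --0--> C
C --1--> D
D --2--> A
A --0--> F
F --1--> E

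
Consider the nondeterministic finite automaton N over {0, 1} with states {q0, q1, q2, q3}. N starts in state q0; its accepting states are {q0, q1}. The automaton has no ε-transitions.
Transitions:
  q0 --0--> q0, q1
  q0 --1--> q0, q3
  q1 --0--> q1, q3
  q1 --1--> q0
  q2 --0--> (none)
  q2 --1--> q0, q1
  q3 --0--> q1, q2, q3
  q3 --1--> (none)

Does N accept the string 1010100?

Start: {q0}
read 1: {q0, q3}
read 0: {q0, q1, q2, q3}
read 1: {q0, q1, q3}
read 0: {q0, q1, q2, q3}
read 1: {q0, q1, q3}
read 0: {q0, q1, q2, q3}
read 0: {q0, q1, q2, q3}
Reachable ∩ accepting = {q0, q1} — nonempty.

accepted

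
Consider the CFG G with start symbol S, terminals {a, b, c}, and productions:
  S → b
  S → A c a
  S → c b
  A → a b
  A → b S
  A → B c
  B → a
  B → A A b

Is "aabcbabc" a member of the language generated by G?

no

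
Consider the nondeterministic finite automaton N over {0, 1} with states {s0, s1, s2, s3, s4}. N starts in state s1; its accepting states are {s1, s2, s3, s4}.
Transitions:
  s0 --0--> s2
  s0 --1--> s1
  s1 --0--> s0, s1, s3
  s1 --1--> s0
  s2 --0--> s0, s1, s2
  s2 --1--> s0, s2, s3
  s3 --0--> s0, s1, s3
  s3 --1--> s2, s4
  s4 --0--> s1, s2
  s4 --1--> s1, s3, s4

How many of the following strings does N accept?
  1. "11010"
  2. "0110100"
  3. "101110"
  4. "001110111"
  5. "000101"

"11010": accepted
"0110100": accepted
"101110": accepted
"001110111": accepted
"000101": accepted

5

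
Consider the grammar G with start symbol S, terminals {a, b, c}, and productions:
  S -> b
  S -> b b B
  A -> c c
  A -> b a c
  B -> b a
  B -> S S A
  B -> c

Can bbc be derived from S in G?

yes

S ⇒ bbB ⇒ bbc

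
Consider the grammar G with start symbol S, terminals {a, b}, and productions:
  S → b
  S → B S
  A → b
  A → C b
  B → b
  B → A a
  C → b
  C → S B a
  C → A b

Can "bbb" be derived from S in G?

S ⇒ BS ⇒ bS ⇒ bBS ⇒ bbS ⇒ bbb

yes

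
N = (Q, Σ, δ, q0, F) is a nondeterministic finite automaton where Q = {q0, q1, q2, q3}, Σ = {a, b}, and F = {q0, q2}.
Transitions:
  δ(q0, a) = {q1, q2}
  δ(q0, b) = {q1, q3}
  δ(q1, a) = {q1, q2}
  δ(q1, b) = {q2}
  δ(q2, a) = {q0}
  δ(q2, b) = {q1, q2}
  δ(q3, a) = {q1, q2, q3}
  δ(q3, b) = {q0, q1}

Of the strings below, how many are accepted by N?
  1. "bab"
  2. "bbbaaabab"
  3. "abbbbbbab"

"bab": accepted
"bbbaaabab": accepted
"abbbbbbab": accepted

3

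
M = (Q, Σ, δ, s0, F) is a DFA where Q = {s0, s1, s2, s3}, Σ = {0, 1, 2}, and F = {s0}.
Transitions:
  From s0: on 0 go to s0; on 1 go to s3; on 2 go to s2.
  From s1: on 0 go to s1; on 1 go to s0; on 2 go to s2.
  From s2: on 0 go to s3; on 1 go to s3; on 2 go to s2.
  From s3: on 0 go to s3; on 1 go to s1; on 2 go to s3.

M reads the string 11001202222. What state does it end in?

s3

s0 --1--> s3
s3 --1--> s1
s1 --0--> s1
s1 --0--> s1
s1 --1--> s0
s0 --2--> s2
s2 --0--> s3
s3 --2--> s3
s3 --2--> s3
s3 --2--> s3
s3 --2--> s3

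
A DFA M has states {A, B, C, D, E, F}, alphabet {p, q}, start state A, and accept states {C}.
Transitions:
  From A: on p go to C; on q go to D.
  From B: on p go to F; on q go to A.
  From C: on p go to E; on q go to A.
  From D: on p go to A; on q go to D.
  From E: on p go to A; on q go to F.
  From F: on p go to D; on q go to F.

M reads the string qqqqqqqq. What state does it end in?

D

A --q--> D
D --q--> D
D --q--> D
D --q--> D
D --q--> D
D --q--> D
D --q--> D
D --q--> D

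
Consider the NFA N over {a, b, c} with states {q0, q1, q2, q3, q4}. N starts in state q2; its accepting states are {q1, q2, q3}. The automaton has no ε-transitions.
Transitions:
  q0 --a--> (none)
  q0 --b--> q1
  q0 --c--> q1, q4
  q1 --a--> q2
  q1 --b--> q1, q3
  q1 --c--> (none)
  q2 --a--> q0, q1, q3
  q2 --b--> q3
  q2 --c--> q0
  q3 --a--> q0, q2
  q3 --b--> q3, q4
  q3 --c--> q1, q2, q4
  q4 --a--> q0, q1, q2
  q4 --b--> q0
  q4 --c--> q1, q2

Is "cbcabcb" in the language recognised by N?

Start: {q2}
read c: {q0}
read b: {q1}
read c: {}
The reachable set is empty and stays empty for the remaining 4 symbols.
Reachable ∩ accepting = {} — empty.

rejected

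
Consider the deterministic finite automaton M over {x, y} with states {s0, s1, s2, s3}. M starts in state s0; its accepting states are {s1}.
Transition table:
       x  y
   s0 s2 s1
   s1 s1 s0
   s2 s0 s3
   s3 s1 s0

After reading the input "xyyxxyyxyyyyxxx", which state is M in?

s0 --x--> s2
s2 --y--> s3
s3 --y--> s0
s0 --x--> s2
s2 --x--> s0
s0 --y--> s1
s1 --y--> s0
s0 --x--> s2
s2 --y--> s3
s3 --y--> s0
s0 --y--> s1
s1 --y--> s0
s0 --x--> s2
s2 --x--> s0
s0 --x--> s2

s2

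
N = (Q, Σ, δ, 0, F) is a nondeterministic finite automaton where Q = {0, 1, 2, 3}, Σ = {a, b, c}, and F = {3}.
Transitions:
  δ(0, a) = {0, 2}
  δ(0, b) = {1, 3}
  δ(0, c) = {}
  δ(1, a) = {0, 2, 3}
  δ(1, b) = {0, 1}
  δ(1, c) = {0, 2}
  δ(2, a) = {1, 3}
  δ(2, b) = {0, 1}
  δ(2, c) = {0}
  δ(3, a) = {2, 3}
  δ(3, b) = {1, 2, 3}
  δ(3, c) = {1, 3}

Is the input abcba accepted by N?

accepted

Start: {0}
read a: {0, 2}
read b: {0, 1, 3}
read c: {0, 1, 2, 3}
read b: {0, 1, 2, 3}
read a: {0, 1, 2, 3}
Reachable ∩ accepting = {3} — nonempty.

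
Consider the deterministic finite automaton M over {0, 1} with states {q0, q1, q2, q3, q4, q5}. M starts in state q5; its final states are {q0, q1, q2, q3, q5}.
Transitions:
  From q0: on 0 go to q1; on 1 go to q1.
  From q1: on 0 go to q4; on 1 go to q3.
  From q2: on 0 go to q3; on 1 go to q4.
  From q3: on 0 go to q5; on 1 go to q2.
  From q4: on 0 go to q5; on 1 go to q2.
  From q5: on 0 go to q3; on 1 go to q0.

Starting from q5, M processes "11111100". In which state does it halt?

q5

q5 --1--> q0
q0 --1--> q1
q1 --1--> q3
q3 --1--> q2
q2 --1--> q4
q4 --1--> q2
q2 --0--> q3
q3 --0--> q5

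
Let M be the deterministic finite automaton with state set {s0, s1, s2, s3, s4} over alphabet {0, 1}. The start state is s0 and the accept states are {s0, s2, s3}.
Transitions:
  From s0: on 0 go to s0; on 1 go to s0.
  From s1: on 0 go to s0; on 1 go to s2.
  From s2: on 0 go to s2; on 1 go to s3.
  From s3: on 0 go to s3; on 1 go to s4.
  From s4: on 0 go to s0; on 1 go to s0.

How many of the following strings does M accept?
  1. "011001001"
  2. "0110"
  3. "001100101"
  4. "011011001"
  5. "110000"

5

"011001001": accepted
"0110": accepted
"001100101": accepted
"011011001": accepted
"110000": accepted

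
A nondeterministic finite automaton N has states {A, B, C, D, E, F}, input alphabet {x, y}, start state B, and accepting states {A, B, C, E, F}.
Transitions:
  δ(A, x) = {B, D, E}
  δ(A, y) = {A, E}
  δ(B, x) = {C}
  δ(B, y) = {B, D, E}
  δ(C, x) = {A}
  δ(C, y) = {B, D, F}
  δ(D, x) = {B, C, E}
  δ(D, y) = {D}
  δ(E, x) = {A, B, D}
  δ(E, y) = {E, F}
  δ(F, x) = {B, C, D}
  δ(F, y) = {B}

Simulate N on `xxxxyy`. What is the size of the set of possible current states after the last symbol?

5

Start: {B}
read x: {C}
read x: {A}
read x: {B, D, E}
read x: {A, B, C, D, E}
read y: {A, B, D, E, F}
read y: {A, B, D, E, F}
Final reachable set {A, B, D, E, F} has 5 states.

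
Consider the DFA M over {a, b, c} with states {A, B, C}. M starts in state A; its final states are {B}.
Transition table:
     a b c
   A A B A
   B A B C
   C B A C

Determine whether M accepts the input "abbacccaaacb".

accepted

A --a--> A
A --b--> B
B --b--> B
B --a--> A
A --c--> A
A --c--> A
A --c--> A
A --a--> A
A --a--> A
A --a--> A
A --c--> A
A --b--> B
End in state B, which is an accepting state.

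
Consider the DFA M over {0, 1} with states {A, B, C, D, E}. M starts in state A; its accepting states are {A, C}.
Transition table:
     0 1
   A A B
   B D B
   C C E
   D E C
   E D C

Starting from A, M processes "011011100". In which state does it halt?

A --0--> A
A --1--> B
B --1--> B
B --0--> D
D --1--> C
C --1--> E
E --1--> C
C --0--> C
C --0--> C

C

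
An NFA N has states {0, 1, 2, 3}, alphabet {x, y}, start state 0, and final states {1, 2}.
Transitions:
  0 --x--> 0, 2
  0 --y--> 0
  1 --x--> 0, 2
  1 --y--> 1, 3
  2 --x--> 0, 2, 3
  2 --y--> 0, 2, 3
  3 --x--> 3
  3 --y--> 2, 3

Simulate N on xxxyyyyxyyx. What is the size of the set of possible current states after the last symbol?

3

Start: {0}
read x: {0, 2}
read x: {0, 2, 3}
read x: {0, 2, 3}
read y: {0, 2, 3}
read y: {0, 2, 3}
read y: {0, 2, 3}
read y: {0, 2, 3}
read x: {0, 2, 3}
read y: {0, 2, 3}
read y: {0, 2, 3}
read x: {0, 2, 3}
Final reachable set {0, 2, 3} has 3 states.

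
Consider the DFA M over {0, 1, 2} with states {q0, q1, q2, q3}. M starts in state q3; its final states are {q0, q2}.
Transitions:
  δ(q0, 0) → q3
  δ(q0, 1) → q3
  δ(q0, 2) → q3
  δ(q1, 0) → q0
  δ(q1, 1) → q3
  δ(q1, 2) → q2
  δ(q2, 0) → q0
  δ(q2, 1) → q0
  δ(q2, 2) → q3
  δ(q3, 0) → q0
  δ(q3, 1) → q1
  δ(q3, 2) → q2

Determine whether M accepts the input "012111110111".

q3 --0--> q0
q0 --1--> q3
q3 --2--> q2
q2 --1--> q0
q0 --1--> q3
q3 --1--> q1
q1 --1--> q3
q3 --1--> q1
q1 --0--> q0
q0 --1--> q3
q3 --1--> q1
q1 --1--> q3
End in state q3, which is not an accepting state.

rejected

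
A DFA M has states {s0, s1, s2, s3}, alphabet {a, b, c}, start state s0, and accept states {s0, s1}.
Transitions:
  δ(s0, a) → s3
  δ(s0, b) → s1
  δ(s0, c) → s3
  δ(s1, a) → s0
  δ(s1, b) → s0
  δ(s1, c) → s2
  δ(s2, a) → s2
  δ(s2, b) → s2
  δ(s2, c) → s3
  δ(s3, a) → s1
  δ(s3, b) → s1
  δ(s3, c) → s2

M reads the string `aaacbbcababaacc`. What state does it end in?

s0 --a--> s3
s3 --a--> s1
s1 --a--> s0
s0 --c--> s3
s3 --b--> s1
s1 --b--> s0
s0 --c--> s3
s3 --a--> s1
s1 --b--> s0
s0 --a--> s3
s3 --b--> s1
s1 --a--> s0
s0 --a--> s3
s3 --c--> s2
s2 --c--> s3

s3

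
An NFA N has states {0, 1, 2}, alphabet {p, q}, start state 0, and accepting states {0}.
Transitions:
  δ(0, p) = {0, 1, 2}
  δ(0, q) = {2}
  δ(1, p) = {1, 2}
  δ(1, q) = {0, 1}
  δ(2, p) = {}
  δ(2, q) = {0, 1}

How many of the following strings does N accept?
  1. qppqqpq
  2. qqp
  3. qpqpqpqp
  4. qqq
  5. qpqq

2

qppqqpq: rejected
qqp: accepted
qpqpqpqp: rejected
qqq: accepted
qpqq: rejected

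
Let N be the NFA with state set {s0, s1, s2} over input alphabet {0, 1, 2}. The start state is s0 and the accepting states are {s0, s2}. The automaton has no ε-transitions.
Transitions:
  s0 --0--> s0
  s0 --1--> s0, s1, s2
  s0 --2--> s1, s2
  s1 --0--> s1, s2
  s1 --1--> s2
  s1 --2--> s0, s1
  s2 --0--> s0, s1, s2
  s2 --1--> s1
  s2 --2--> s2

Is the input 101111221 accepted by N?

Start: {s0}
read 1: {s0, s1, s2}
read 0: {s0, s1, s2}
read 1: {s0, s1, s2}
read 1: {s0, s1, s2}
read 1: {s0, s1, s2}
read 1: {s0, s1, s2}
read 2: {s0, s1, s2}
read 2: {s0, s1, s2}
read 1: {s0, s1, s2}
Reachable ∩ accepting = {s0, s2} — nonempty.

accepted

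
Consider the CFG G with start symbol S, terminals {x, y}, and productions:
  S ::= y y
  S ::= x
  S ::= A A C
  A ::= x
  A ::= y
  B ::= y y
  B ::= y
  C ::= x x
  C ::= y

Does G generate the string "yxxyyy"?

no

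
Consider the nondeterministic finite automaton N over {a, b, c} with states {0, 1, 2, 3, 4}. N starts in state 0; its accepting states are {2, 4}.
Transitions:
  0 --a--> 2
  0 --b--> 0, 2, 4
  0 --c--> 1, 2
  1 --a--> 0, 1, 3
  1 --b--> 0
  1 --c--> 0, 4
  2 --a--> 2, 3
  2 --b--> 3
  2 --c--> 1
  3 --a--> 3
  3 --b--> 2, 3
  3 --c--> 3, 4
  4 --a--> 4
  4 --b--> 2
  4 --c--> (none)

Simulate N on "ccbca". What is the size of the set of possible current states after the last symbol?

Start: {0}
read c: {1, 2}
read c: {0, 1, 4}
read b: {0, 2, 4}
read c: {1, 2}
read a: {0, 1, 2, 3}
Final reachable set {0, 1, 2, 3} has 4 states.

4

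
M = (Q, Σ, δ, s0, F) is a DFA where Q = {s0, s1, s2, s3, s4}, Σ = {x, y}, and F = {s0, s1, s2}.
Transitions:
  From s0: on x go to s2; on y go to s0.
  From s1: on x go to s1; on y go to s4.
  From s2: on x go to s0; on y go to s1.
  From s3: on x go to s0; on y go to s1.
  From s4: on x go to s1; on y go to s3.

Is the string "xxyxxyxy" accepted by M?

accepted

s0 --x--> s2
s2 --x--> s0
s0 --y--> s0
s0 --x--> s2
s2 --x--> s0
s0 --y--> s0
s0 --x--> s2
s2 --y--> s1
End in state s1, which is an accepting state.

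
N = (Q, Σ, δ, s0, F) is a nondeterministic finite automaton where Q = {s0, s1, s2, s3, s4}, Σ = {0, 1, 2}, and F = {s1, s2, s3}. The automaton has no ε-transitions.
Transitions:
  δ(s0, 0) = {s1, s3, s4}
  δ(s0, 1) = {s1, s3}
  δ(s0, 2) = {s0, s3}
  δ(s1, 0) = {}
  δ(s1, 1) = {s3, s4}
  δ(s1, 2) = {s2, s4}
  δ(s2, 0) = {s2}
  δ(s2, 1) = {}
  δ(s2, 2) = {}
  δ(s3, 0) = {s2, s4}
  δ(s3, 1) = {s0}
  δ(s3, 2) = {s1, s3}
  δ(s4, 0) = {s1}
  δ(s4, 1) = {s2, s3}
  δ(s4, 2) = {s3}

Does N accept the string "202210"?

Start: {s0}
read 2: {s0, s3}
read 0: {s1, s2, s3, s4}
read 2: {s1, s2, s3, s4}
read 2: {s1, s2, s3, s4}
read 1: {s0, s2, s3, s4}
read 0: {s1, s2, s3, s4}
Reachable ∩ accepting = {s1, s2, s3} — nonempty.

accepted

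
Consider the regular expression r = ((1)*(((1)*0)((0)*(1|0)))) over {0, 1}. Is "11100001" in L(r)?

yes

Split as ε·11100001: (1)* matches ε and (((1)*0)((0)*(1|0))) matches 11100001.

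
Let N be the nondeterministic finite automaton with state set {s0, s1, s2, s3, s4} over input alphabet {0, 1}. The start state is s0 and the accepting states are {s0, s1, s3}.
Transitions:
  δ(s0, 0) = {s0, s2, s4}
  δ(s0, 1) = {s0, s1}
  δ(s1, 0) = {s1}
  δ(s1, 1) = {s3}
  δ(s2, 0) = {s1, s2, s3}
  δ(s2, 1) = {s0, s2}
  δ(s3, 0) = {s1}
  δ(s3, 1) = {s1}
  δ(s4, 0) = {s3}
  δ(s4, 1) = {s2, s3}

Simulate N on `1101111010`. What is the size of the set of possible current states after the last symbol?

5

Start: {s0}
read 1: {s0, s1}
read 1: {s0, s1, s3}
read 0: {s0, s1, s2, s4}
read 1: {s0, s1, s2, s3}
read 1: {s0, s1, s2, s3}
read 1: {s0, s1, s2, s3}
read 1: {s0, s1, s2, s3}
read 0: {s0, s1, s2, s3, s4}
read 1: {s0, s1, s2, s3}
read 0: {s0, s1, s2, s3, s4}
Final reachable set {s0, s1, s2, s3, s4} has 5 states.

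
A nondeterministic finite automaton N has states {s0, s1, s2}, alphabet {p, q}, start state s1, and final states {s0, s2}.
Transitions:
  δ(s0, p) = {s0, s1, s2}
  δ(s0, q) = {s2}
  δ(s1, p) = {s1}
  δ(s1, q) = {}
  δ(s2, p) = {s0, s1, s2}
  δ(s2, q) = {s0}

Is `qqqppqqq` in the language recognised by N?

rejected

Start: {s1}
read q: {}
The reachable set is empty and stays empty for the remaining 7 symbols.
Reachable ∩ accepting = {} — empty.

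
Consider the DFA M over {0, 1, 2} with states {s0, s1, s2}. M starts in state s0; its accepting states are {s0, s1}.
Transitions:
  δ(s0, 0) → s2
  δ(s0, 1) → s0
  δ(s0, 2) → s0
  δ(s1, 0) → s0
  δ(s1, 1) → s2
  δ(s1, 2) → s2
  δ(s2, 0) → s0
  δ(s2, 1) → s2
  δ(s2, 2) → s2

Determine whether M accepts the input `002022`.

rejected

s0 --0--> s2
s2 --0--> s0
s0 --2--> s0
s0 --0--> s2
s2 --2--> s2
s2 --2--> s2
End in state s2, which is not an accepting state.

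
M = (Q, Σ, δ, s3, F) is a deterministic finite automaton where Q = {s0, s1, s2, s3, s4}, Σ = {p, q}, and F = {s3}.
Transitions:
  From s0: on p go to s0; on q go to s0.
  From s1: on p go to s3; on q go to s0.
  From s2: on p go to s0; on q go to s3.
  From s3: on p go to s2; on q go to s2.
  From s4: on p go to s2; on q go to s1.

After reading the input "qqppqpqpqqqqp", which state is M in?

s3 --q--> s2
s2 --q--> s3
s3 --p--> s2
s2 --p--> s0
s0 --q--> s0
s0 --p--> s0
s0 --q--> s0
s0 --p--> s0
s0 --q--> s0
s0 --q--> s0
s0 --q--> s0
s0 --q--> s0
s0 --p--> s0

s0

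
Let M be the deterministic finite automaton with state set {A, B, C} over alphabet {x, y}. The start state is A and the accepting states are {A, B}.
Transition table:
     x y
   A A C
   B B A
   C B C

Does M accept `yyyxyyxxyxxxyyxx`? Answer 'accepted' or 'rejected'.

accepted

A --y--> C
C --y--> C
C --y--> C
C --x--> B
B --y--> A
A --y--> C
C --x--> B
B --x--> B
B --y--> A
A --x--> A
A --x--> A
A --x--> A
A --y--> C
C --y--> C
C --x--> B
B --x--> B
End in state B, which is an accepting state.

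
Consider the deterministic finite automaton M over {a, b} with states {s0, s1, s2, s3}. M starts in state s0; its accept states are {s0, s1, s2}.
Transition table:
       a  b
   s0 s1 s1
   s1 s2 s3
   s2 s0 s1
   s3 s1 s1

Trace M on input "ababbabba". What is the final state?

s0 --a--> s1
s1 --b--> s3
s3 --a--> s1
s1 --b--> s3
s3 --b--> s1
s1 --a--> s2
s2 --b--> s1
s1 --b--> s3
s3 --a--> s1

s1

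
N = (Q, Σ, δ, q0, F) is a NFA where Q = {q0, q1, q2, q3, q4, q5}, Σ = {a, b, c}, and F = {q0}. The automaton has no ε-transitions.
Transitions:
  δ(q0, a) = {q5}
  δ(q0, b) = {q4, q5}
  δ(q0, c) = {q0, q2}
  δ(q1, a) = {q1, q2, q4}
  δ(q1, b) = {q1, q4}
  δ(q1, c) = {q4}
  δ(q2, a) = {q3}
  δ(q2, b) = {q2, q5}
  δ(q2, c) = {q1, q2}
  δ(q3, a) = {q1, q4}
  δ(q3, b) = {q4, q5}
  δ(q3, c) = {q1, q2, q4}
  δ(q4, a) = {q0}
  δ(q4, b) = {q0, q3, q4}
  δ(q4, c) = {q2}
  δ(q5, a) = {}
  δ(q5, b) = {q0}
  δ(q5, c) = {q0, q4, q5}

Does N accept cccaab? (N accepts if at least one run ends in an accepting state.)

accepted

Start: {q0}
read c: {q0, q2}
read c: {q0, q1, q2}
read c: {q0, q1, q2, q4}
read a: {q0, q1, q2, q3, q4, q5}
read a: {q0, q1, q2, q3, q4, q5}
read b: {q0, q1, q2, q3, q4, q5}
Reachable ∩ accepting = {q0} — nonempty.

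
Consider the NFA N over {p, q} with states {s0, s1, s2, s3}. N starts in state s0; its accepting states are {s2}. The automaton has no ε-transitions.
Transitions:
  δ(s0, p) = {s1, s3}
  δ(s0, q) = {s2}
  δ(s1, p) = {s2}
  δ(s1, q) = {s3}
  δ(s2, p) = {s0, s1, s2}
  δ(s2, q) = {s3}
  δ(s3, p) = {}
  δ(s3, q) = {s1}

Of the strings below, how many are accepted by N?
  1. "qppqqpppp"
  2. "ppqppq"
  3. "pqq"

1

"qppqqpppp": accepted
"ppqppq": rejected
"pqq": rejected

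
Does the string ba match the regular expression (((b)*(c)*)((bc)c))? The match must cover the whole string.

no

No split of ba into u·v has ((b)*(c)*) matching u and ((bc)c) matching v.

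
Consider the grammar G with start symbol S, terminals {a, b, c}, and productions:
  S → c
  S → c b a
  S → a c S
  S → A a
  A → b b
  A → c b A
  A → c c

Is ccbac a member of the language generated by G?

no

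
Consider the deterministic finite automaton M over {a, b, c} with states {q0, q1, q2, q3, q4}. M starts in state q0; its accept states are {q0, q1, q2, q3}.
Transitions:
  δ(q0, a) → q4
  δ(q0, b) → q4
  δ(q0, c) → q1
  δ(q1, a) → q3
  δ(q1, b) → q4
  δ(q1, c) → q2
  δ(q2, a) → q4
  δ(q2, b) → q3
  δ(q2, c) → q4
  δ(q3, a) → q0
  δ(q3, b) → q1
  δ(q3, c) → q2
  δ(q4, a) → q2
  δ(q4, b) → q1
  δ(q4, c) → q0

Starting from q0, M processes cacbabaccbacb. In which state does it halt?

q0 --c--> q1
q1 --a--> q3
q3 --c--> q2
q2 --b--> q3
q3 --a--> q0
q0 --b--> q4
q4 --a--> q2
q2 --c--> q4
q4 --c--> q0
q0 --b--> q4
q4 --a--> q2
q2 --c--> q4
q4 --b--> q1

q1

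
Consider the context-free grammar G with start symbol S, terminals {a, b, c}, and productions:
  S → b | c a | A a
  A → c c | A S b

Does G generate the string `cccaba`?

yes

S ⇒ Aa ⇒ ASba ⇒ ccSba ⇒ cccaba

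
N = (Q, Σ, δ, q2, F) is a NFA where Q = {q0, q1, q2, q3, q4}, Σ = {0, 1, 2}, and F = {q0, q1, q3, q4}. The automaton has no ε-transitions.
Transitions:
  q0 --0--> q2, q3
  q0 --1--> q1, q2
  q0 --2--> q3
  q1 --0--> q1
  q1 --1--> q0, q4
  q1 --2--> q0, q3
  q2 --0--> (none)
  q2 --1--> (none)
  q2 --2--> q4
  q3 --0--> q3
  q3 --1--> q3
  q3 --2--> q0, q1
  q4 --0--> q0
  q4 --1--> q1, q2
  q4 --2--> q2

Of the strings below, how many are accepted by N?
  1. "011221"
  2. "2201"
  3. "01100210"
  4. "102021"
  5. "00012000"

0

"011221": rejected
"2201": rejected
"01100210": rejected
"102021": rejected
"00012000": rejected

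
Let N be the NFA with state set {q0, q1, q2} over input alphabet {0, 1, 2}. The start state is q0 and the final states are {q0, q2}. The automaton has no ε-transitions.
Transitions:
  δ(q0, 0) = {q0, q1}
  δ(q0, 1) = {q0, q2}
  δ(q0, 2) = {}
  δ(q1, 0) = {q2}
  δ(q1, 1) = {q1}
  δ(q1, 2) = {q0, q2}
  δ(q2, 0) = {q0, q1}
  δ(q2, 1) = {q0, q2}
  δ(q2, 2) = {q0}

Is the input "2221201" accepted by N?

rejected

Start: {q0}
read 2: {}
The reachable set is empty and stays empty for the remaining 6 symbols.
Reachable ∩ accepting = {} — empty.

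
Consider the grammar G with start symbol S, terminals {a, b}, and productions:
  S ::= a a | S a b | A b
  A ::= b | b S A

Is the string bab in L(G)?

no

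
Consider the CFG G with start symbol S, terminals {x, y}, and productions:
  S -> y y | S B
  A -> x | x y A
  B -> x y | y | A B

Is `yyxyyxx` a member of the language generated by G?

no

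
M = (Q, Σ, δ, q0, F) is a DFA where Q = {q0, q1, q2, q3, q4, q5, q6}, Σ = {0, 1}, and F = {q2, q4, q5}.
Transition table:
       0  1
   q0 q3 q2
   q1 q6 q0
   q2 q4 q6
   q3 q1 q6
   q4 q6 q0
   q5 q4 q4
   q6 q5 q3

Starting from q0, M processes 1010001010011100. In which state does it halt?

q4

q0 --1--> q2
q2 --0--> q4
q4 --1--> q0
q0 --0--> q3
q3 --0--> q1
q1 --0--> q6
q6 --1--> q3
q3 --0--> q1
q1 --1--> q0
q0 --0--> q3
q3 --0--> q1
q1 --1--> q0
q0 --1--> q2
q2 --1--> q6
q6 --0--> q5
q5 --0--> q4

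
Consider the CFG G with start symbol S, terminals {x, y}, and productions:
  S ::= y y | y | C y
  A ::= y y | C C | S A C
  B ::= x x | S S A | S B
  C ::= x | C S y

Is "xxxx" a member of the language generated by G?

no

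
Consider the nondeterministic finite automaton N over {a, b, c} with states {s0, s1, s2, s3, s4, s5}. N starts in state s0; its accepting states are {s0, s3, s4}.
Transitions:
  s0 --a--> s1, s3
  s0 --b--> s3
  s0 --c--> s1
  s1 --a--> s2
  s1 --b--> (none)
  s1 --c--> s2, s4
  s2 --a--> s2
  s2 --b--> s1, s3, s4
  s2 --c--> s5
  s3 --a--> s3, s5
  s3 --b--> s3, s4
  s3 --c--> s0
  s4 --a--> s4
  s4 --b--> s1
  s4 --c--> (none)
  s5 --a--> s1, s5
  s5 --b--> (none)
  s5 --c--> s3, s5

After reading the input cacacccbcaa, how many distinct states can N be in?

3

Start: {s0}
read c: {s1}
read a: {s2}
read c: {s5}
read a: {s1, s5}
read c: {s2, s3, s4, s5}
read c: {s0, s3, s5}
read c: {s0, s1, s3, s5}
read b: {s3, s4}
read c: {s0}
read a: {s1, s3}
read a: {s2, s3, s5}
Final reachable set {s2, s3, s5} has 3 states.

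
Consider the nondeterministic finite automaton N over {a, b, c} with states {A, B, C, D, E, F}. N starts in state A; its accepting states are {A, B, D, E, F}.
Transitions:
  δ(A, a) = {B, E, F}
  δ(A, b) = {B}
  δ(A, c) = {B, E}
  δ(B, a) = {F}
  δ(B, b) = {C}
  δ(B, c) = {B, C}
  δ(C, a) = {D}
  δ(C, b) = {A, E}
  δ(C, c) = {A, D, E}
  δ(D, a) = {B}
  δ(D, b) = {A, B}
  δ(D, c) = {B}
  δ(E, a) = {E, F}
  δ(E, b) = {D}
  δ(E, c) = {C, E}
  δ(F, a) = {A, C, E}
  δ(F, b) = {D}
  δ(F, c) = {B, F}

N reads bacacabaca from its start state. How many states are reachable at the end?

Start: {A}
read b: {B}
read a: {F}
read c: {B, F}
read a: {A, C, E, F}
read c: {A, B, C, D, E, F}
read a: {A, B, C, D, E, F}
read b: {A, B, C, D, E}
read a: {B, D, E, F}
read c: {B, C, E, F}
read a: {A, C, D, E, F}
Final reachable set {A, C, D, E, F} has 5 states.

5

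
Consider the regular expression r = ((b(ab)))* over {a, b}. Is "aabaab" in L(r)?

aabaab cannot be split into zero or more pieces each matching (b(ab)).

no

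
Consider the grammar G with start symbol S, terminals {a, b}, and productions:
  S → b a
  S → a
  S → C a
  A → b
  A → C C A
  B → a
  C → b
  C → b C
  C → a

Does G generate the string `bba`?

yes

S ⇒ Ca ⇒ bCa ⇒ bba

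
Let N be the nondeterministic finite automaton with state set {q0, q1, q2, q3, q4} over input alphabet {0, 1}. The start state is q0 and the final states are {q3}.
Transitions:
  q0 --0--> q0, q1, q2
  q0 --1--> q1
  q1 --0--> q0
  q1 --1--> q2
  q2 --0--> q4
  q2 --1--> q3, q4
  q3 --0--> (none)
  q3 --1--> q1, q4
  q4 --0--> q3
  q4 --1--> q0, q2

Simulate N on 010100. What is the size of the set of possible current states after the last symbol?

5

Start: {q0}
read 0: {q0, q1, q2}
read 1: {q1, q2, q3, q4}
read 0: {q0, q3, q4}
read 1: {q0, q1, q2, q4}
read 0: {q0, q1, q2, q3, q4}
read 0: {q0, q1, q2, q3, q4}
Final reachable set {q0, q1, q2, q3, q4} has 5 states.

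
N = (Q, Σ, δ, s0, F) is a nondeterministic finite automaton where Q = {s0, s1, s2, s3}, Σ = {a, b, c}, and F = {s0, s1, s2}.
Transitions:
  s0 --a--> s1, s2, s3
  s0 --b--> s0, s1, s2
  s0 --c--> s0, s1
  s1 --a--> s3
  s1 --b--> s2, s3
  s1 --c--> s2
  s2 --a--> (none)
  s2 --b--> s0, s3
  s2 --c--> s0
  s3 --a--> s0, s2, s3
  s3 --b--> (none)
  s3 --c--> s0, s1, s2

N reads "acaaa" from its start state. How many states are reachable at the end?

4

Start: {s0}
read a: {s1, s2, s3}
read c: {s0, s1, s2}
read a: {s1, s2, s3}
read a: {s0, s2, s3}
read a: {s0, s1, s2, s3}
Final reachable set {s0, s1, s2, s3} has 4 states.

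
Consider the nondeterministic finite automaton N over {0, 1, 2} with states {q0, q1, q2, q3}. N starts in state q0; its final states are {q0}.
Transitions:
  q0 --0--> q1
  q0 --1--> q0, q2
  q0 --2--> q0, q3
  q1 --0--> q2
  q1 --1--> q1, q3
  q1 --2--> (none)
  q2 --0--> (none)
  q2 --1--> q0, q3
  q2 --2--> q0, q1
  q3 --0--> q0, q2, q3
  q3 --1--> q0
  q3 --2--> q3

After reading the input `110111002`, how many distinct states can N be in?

3

Start: {q0}
read 1: {q0, q2}
read 1: {q0, q2, q3}
read 0: {q0, q1, q2, q3}
read 1: {q0, q1, q2, q3}
read 1: {q0, q1, q2, q3}
read 1: {q0, q1, q2, q3}
read 0: {q0, q1, q2, q3}
read 0: {q0, q1, q2, q3}
read 2: {q0, q1, q3}
Final reachable set {q0, q1, q3} has 3 states.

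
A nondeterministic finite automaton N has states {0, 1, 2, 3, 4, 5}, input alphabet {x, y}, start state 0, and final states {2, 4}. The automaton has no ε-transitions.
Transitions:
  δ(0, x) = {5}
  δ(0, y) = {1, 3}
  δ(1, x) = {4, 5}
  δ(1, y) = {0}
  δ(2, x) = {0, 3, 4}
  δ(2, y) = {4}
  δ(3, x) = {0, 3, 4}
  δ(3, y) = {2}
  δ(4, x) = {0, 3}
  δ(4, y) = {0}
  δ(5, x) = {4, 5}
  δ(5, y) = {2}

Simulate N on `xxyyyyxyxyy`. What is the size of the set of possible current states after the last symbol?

Start: {0}
read x: {5}
read x: {4, 5}
read y: {0, 2}
read y: {1, 3, 4}
read y: {0, 2}
read y: {1, 3, 4}
read x: {0, 3, 4, 5}
read y: {0, 1, 2, 3}
read x: {0, 3, 4, 5}
read y: {0, 1, 2, 3}
read y: {0, 1, 2, 3, 4}
Final reachable set {0, 1, 2, 3, 4} has 5 states.

5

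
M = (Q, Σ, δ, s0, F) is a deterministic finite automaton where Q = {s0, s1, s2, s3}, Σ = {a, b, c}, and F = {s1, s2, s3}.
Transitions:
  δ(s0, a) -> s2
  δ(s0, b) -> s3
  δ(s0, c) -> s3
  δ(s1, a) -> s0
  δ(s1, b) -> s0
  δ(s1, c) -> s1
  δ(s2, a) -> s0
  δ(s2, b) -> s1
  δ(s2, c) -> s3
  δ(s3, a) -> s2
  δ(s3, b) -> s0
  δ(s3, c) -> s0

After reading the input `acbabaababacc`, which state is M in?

s0

s0 --a--> s2
s2 --c--> s3
s3 --b--> s0
s0 --a--> s2
s2 --b--> s1
s1 --a--> s0
s0 --a--> s2
s2 --b--> s1
s1 --a--> s0
s0 --b--> s3
s3 --a--> s2
s2 --c--> s3
s3 --c--> s0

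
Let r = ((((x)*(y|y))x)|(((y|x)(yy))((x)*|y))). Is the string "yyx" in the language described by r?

no

Neither (((x)*(y|y))x) nor (((y|x)(yy))((x)*|y)) matches yyx.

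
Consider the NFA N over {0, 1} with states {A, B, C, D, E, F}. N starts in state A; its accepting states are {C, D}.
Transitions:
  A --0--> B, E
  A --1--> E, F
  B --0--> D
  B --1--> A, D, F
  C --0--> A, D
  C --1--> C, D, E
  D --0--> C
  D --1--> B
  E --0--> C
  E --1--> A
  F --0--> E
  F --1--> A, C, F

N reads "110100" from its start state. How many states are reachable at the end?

3

Start: {A}
read 1: {E, F}
read 1: {A, C, F}
read 0: {A, B, D, E}
read 1: {A, B, D, E, F}
read 0: {B, C, D, E}
read 0: {A, C, D}
Final reachable set {A, C, D} has 3 states.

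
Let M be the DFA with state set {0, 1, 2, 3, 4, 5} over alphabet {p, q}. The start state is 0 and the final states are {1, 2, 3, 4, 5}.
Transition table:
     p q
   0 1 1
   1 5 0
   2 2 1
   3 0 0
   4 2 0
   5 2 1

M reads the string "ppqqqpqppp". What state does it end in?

2

0 --p--> 1
1 --p--> 5
5 --q--> 1
1 --q--> 0
0 --q--> 1
1 --p--> 5
5 --q--> 1
1 --p--> 5
5 --p--> 2
2 --p--> 2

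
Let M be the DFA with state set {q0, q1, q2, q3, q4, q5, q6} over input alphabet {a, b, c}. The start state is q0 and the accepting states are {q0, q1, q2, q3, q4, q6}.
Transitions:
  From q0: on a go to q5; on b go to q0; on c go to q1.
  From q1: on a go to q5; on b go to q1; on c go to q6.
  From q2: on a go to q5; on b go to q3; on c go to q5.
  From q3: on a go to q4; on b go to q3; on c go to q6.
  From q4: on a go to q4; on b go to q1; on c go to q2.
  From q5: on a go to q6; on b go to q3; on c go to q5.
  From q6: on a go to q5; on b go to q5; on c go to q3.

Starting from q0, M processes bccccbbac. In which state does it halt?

q2

q0 --b--> q0
q0 --c--> q1
q1 --c--> q6
q6 --c--> q3
q3 --c--> q6
q6 --b--> q5
q5 --b--> q3
q3 --a--> q4
q4 --c--> q2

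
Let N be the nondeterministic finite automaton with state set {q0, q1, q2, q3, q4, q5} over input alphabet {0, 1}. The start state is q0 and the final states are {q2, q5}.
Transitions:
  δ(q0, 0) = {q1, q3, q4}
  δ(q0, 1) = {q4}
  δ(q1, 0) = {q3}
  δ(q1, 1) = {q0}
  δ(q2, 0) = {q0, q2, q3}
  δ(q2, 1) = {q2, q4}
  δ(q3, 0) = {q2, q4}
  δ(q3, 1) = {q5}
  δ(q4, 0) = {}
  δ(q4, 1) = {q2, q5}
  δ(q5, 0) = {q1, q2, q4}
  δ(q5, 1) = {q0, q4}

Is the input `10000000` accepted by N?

Start: {q0}
read 1: {q4}
read 0: {}
The reachable set is empty and stays empty for the remaining 6 symbols.
Reachable ∩ accepting = {} — empty.

rejected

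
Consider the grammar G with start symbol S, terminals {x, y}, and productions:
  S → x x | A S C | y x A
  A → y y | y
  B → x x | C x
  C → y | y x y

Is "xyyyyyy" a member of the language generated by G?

no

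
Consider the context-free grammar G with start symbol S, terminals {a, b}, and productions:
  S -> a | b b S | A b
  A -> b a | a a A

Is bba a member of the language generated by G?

S ⇒ bbS ⇒ bba

yes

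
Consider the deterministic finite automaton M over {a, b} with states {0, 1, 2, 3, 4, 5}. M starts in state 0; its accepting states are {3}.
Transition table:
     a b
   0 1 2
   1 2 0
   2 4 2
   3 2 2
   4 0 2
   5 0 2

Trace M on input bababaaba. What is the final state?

4

0 --b--> 2
2 --a--> 4
4 --b--> 2
2 --a--> 4
4 --b--> 2
2 --a--> 4
4 --a--> 0
0 --b--> 2
2 --a--> 4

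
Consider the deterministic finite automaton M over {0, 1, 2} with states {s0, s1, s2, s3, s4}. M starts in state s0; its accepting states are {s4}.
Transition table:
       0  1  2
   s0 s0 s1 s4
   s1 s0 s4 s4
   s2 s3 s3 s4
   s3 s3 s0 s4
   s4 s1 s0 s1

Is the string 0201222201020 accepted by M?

rejected

s0 --0--> s0
s0 --2--> s4
s4 --0--> s1
s1 --1--> s4
s4 --2--> s1
s1 --2--> s4
s4 --2--> s1
s1 --2--> s4
s4 --0--> s1
s1 --1--> s4
s4 --0--> s1
s1 --2--> s4
s4 --0--> s1
End in state s1, which is not an accepting state.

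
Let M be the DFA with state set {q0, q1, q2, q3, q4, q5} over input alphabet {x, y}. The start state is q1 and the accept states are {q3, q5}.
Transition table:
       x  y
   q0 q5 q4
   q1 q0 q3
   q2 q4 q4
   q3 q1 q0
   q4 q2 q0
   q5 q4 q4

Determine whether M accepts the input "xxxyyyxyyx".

q1 --x--> q0
q0 --x--> q5
q5 --x--> q4
q4 --y--> q0
q0 --y--> q4
q4 --y--> q0
q0 --x--> q5
q5 --y--> q4
q4 --y--> q0
q0 --x--> q5
End in state q5, which is an accepting state.

accepted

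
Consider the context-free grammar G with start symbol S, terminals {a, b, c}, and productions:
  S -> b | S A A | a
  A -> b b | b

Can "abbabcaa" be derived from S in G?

no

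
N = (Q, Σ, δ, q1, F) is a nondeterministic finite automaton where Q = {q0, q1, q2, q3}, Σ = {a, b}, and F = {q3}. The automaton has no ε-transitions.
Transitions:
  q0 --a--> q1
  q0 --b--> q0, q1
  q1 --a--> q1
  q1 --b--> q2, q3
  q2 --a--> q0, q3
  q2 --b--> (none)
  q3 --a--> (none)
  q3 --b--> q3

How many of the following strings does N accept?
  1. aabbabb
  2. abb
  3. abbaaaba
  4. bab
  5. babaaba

3

aabbabb: rejected
abb: accepted
abbaaaba: rejected
bab: accepted
babaaba: accepted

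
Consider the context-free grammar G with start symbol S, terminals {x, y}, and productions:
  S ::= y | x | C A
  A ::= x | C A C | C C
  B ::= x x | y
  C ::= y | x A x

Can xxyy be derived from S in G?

no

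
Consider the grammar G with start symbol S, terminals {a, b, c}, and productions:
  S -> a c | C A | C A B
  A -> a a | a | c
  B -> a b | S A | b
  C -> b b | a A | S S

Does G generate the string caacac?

no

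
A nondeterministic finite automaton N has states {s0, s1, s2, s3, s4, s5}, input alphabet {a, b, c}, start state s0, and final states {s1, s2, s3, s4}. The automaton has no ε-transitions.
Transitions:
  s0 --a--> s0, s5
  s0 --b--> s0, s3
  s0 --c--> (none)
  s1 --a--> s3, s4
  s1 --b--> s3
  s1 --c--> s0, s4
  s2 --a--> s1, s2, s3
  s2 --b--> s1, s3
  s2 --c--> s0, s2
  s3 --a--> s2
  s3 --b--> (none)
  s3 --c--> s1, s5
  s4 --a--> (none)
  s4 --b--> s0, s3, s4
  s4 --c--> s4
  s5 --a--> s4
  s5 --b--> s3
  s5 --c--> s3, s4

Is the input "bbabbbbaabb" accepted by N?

Start: {s0}
read b: {s0, s3}
read b: {s0, s3}
read a: {s0, s2, s5}
read b: {s0, s1, s3}
read b: {s0, s3}
read b: {s0, s3}
read b: {s0, s3}
read a: {s0, s2, s5}
read a: {s0, s1, s2, s3, s4, s5}
read b: {s0, s1, s3, s4}
read b: {s0, s3, s4}
Reachable ∩ accepting = {s3, s4} — nonempty.

accepted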